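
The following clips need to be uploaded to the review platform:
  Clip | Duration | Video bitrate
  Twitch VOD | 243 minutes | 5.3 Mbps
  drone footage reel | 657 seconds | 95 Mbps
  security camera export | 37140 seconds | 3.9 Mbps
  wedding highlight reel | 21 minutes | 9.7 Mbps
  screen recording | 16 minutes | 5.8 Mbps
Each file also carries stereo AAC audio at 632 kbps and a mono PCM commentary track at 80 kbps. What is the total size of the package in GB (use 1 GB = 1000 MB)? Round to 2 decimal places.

42.65 GB

Audio total: 632 + 80 = 712 kbps = 0.712 Mbps.
Twitch VOD: 6.012 Mbps × 14580 s = 87655.0 Mb
drone footage reel: 95.712 Mbps × 657 s = 62882.8 Mb
security camera export: 4.612 Mbps × 37140 s = 171289.7 Mb
wedding highlight reel: 10.412 Mbps × 1260 s = 13119.1 Mb
screen recording: 6.512 Mbps × 960 s = 6251.5 Mb
Total: 341198.1 Mb = 42649.8 MB.
= 42.65 GB.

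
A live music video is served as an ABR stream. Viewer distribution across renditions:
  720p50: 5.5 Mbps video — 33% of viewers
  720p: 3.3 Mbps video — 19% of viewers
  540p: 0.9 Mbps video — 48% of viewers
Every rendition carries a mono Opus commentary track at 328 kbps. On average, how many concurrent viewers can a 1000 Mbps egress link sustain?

312

Audio: 328 kbps = 0.328 Mbps.
Average per-viewer bitrate: 0.33×5.828 + 0.19×3.628 + 0.48×1.228 = 3.202 Mbps.
1000 Mbps = 1,000 Mbps; 1,000 / 3.202 = 312.30 → 312.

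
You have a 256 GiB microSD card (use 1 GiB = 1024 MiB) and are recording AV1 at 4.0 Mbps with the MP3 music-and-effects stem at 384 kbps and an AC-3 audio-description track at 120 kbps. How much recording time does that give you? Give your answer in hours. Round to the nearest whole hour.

Audio total: 384 + 120 = 504 kbps = 0.504 Mbps.
Total bitrate: 4.0 + 0.504 = 4.504 Mbps.
Capacity: 256 GiB = 2,199,023 Mb.
Recording time: 2,199,023 / 4.504 = 488,238 s ≈ 136 hours.

136 hours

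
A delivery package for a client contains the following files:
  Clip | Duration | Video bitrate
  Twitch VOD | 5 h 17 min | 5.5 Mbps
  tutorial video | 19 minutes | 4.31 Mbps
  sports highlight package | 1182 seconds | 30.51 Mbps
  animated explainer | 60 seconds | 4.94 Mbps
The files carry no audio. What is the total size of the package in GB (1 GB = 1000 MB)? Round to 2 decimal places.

Twitch VOD: 5.500 Mbps × 19020 s = 104610.0 Mb
tutorial video: 4.310 Mbps × 1140 s = 4913.4 Mb
sports highlight package: 30.510 Mbps × 1182 s = 36062.8 Mb
animated explainer: 4.940 Mbps × 60 s = 296.4 Mb
Total: 145882.6 Mb = 18235.3 MB.
= 18.24 GB.

18.24 GB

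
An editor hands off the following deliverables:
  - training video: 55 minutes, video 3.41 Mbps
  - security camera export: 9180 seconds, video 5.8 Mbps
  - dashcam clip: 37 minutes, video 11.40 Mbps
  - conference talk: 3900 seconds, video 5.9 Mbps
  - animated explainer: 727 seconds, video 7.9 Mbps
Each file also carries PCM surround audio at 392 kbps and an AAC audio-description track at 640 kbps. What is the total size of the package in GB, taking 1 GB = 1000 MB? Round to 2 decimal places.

17.31 GB

Audio total: 392 + 640 = 1032 kbps = 1.032 Mbps.
training video: 4.442 Mbps × 3300 s = 14658.6 Mb
security camera export: 6.832 Mbps × 9180 s = 62717.8 Mb
dashcam clip: 12.432 Mbps × 2220 s = 27599.0 Mb
conference talk: 6.932 Mbps × 3900 s = 27034.8 Mb
animated explainer: 8.932 Mbps × 727 s = 6493.6 Mb
Total: 138503.8 Mb = 17313.0 MB.
= 17.31 GB.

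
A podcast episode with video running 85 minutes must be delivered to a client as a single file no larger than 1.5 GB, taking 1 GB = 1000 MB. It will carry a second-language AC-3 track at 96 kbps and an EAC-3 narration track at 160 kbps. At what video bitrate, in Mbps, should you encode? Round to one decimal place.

2.1 Mbps

Budget: 1.5 GB = 12000.0 Mb.
85 min = 5100 s
Total bitrate budget: 12000.0 Mb / 5100 s = 2.353 Mbps.
Audio total: 96 + 160 = 256 kbps = 0.256 Mbps.
Video: 2.353 − 0.256 = 2.097 Mbps.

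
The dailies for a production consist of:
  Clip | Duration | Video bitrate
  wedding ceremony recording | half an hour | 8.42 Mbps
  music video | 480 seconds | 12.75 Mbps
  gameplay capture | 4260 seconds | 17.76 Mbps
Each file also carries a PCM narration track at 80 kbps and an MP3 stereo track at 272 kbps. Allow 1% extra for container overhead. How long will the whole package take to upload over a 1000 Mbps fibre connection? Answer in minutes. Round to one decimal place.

1.7 minutes

Audio total: 80 + 272 = 352 kbps = 0.352 Mbps.
wedding ceremony recording: 8.772 Mbps × 1800 s × 1.01 = 15947.5 Mb
music video: 13.102 Mbps × 480 s × 1.01 = 6351.8 Mb
gameplay capture: 18.112 Mbps × 4260 s × 1.01 = 77928.7 Mb
Total: 100228.0 Mb = 12528.5 MB.
At 1000 Mbps: 100228.0 / 1000 = 100 s ≈ 1.67 minutes.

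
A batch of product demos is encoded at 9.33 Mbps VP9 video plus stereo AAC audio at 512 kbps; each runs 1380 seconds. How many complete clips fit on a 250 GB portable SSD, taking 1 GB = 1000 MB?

147

Audio: 512 kbps = 0.512 Mbps.
Total bitrate: 9.842 Mbps.
Per item: 9.842 Mbps × 1380 s = 13,582 Mb = 1,698 MB.
Capacity: 250 GB = 2,000,000 Mb; 147.25 items → 147 complete.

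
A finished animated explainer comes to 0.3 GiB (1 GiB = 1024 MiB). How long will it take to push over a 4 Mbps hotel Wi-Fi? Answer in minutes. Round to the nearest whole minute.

File: 0.3 GiB = 2577.0 Mb.
At 4 Mbps: 2577.0 / 4 = 644.2 s ≈ 10.7 minutes.

11 minutes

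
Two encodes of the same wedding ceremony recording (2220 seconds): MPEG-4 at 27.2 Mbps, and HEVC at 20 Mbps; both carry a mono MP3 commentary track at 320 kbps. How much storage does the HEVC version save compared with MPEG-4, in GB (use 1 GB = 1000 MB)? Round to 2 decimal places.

2.00 GB

Audio: 320 kbps = 0.320 Mbps.
MPEG-4: 27.520 Mbps × 2220 s = 61094.4 Mb = 7.637 GB.
HEVC: 20.320 Mbps × 2220 s = 45110.4 Mb = 5.639 GB.
Saving: 7.637 − 5.639 = 1.998 GB.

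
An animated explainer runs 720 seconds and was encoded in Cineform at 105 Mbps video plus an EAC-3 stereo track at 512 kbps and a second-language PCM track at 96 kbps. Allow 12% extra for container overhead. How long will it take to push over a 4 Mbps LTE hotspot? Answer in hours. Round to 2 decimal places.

Audio total: 512 + 96 = 608 kbps = 0.608 Mbps.
Total bitrate: 105.608 Mbps.
File: 105.608 Mbps × 720 s = 76037.8 Mb.
With 12% container overhead: ×1.12. → 85162.3 Mb.
At 4 Mbps: 85162.3 / 4 = 21290.6 s ≈ 5.91 hours.

5.91 hours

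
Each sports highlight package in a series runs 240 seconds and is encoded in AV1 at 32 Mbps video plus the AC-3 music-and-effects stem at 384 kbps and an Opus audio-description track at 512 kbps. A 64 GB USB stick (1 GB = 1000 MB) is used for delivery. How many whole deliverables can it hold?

64

Audio total: 384 + 512 = 896 kbps = 0.896 Mbps.
Total bitrate: 32.896 Mbps.
Per item: 32.896 Mbps × 240 s = 7,895 Mb = 986.9 MB.
Capacity: 64 GB = 512,000 Mb; 64.85 items → 64 complete.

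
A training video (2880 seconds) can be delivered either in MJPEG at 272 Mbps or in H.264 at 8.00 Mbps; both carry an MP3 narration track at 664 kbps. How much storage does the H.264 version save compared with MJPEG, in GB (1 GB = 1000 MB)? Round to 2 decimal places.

Audio: 664 kbps = 0.664 Mbps.
MJPEG: 272.664 Mbps × 2880 s = 785272.3 Mb = 98.159 GB.
H.264: 8.664 Mbps × 2880 s = 24952.3 Mb = 3.119 GB.
Saving: 98.159 − 3.119 = 95.040 GB.

95.04 GB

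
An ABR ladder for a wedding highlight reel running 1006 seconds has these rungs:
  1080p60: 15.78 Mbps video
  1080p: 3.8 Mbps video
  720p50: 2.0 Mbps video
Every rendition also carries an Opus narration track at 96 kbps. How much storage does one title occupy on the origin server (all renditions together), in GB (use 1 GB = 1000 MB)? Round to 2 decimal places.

Audio: 96 kbps = 0.096 Mbps.
Sum of rendition bitrates: (15.78+0.096) + (3.8+0.096) + (2.0+0.096) = 21.868 Mbps.
× 1006 s = 21,999 Mb = 2,750 MB = 2.750 GB.

2.75 GB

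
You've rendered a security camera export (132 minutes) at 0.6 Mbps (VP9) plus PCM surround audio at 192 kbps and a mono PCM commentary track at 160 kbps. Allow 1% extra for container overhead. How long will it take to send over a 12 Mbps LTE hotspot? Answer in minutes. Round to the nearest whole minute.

11 minutes

132 min = 7920 s
Audio total: 192 + 160 = 352 kbps = 0.352 Mbps.
Total bitrate: 0.952 Mbps.
File: 0.952 Mbps × 7920 s = 7539.8 Mb.
With 1% container overhead: ×1.01. → 7615.2 Mb.
At 12 Mbps: 7615.2 / 12 = 634.6 s ≈ 10.6 minutes.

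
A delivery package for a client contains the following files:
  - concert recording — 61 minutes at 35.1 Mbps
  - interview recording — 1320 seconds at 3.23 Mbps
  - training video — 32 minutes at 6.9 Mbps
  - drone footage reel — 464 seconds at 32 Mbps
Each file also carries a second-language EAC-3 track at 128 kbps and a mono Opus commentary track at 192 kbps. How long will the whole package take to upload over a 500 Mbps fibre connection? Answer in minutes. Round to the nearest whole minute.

5 minutes

Audio total: 128 + 192 = 320 kbps = 0.320 Mbps.
concert recording: 35.420 Mbps × 3660 s = 129637.2 Mb
interview recording: 3.550 Mbps × 1320 s = 4686.0 Mb
training video: 7.220 Mbps × 1920 s = 13862.4 Mb
drone footage reel: 32.320 Mbps × 464 s = 14996.5 Mb
Total: 163182.1 Mb = 20397.8 MB.
At 500 Mbps: 163182.1 / 500 = 326 s ≈ 5.44 minutes.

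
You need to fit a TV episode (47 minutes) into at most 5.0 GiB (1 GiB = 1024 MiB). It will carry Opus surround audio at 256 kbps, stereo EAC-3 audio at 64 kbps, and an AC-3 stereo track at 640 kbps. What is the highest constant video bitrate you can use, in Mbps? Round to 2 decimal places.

Budget: 5.0 GiB = 42949.7 Mb.
47 min = 2820 s
Total bitrate budget: 42949.7 Mb / 2820 s = 15.230 Mbps.
Audio total: 256 + 64 + 640 = 960 kbps = 0.960 Mbps.
Video: 15.230 − 0.960 = 14.270 Mbps.

14.27 Mbps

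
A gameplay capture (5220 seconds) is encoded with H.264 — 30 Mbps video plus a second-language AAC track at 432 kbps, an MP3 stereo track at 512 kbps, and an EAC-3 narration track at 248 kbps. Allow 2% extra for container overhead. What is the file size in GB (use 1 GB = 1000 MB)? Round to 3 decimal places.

20.760 GB

Audio total: 432 + 512 + 248 = 1192 kbps = 1.192 Mbps.
Total bitrate: 30 + 1.192 = 31.192 Mbps.
Stream data: 31.192 Mbps × 5220 s = 162822.2 Mb.
With 2% container overhead: ×1.02.
166,079 Mb ÷ 8 = 20,760 MB → 20.76 GB.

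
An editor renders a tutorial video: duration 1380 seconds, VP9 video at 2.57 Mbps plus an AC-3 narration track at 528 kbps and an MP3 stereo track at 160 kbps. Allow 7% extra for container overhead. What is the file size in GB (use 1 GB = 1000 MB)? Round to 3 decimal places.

0.601 GB

Audio total: 528 + 160 = 688 kbps = 0.688 Mbps.
Total bitrate: 2.57 + 0.688 = 3.258 Mbps.
Stream data: 3.258 Mbps × 1380 s = 4496.0 Mb.
With 7% container overhead: ×1.07.
4,811 Mb ÷ 8 = 601.3 MB → 0.6013 GB.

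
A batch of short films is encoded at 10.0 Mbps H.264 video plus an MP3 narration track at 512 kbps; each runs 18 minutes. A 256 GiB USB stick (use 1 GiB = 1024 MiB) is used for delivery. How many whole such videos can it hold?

193

18 min = 1080 s
Audio: 512 kbps = 0.512 Mbps.
Total bitrate: 10.512 Mbps.
Per item: 10.512 Mbps × 1080 s = 11,353 Mb = 1,419 MB.
Capacity: 256 GiB = 2,199,023 Mb; 193.70 items → 193 complete.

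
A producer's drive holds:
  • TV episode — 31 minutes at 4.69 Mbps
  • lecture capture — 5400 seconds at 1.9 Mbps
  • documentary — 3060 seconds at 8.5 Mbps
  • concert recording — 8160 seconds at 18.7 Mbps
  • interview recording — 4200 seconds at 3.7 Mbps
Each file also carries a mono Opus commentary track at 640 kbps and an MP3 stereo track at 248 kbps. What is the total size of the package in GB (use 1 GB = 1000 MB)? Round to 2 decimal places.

Audio total: 640 + 248 = 888 kbps = 0.888 Mbps.
TV episode: 5.578 Mbps × 1860 s = 10375.1 Mb
lecture capture: 2.788 Mbps × 5400 s = 15055.2 Mb
documentary: 9.388 Mbps × 3060 s = 28727.3 Mb
concert recording: 19.588 Mbps × 8160 s = 159838.1 Mb
interview recording: 4.588 Mbps × 4200 s = 19269.6 Mb
Total: 233265.2 Mb = 29158.2 MB.
= 29.16 GB.

29.16 GB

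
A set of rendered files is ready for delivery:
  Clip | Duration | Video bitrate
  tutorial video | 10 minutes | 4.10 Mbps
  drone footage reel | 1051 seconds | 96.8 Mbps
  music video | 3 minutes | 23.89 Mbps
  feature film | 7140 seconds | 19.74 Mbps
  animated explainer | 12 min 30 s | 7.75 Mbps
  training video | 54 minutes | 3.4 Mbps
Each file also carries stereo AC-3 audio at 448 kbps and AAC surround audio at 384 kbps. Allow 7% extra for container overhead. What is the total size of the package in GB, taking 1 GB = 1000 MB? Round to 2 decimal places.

37.06 GB

Audio total: 448 + 384 = 832 kbps = 0.832 Mbps.
tutorial video: 4.932 Mbps × 600 s × 1.07 = 3166.3 Mb
drone footage reel: 97.632 Mbps × 1051 s × 1.07 = 109794.0 Mb
music video: 24.722 Mbps × 180 s × 1.07 = 4761.5 Mb
feature film: 20.572 Mbps × 7140 s × 1.07 = 157166.0 Mb
animated explainer: 8.582 Mbps × 750 s × 1.07 = 6887.1 Mb
training video: 4.232 Mbps × 3240 s × 1.07 = 14671.5 Mb
Total: 296446.3 Mb = 37055.8 MB.
= 37.06 GB.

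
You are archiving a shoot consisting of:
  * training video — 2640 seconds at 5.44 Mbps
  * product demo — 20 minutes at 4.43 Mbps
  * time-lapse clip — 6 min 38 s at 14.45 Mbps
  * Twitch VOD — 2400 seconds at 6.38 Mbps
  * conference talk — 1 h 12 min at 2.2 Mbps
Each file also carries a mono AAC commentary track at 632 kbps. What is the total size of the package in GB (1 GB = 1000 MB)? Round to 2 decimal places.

7.15 GB

Audio: 632 kbps = 0.632 Mbps.
training video: 6.072 Mbps × 2640 s = 16030.1 Mb
product demo: 5.062 Mbps × 1200 s = 6074.4 Mb
time-lapse clip: 15.082 Mbps × 398 s = 6002.6 Mb
Twitch VOD: 7.012 Mbps × 2400 s = 16828.8 Mb
conference talk: 2.832 Mbps × 4320 s = 12234.2 Mb
Total: 57170.2 Mb = 7146.3 MB.
= 7.146 GB.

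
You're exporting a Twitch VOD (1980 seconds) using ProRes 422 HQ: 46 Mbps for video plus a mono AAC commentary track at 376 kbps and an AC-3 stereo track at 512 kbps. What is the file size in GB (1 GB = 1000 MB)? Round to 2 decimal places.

11.60 GB

Audio total: 376 + 512 = 888 kbps = 0.888 Mbps.
Total bitrate: 46 + 0.888 = 46.888 Mbps.
Stream data: 46.888 Mbps × 1980 s = 92838.2 Mb.
92,838 Mb ÷ 8 = 11,605 MB → 11.60 GB.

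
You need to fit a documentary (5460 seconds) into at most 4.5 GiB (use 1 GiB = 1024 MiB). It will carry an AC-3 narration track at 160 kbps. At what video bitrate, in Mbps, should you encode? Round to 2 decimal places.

6.92 Mbps

Budget: 4.5 GiB = 38654.7 Mb.
Total bitrate budget: 38654.7 Mb / 5460 s = 7.080 Mbps.
Audio: 160 kbps = 0.160 Mbps.
Video: 7.080 − 0.160 = 6.920 Mbps.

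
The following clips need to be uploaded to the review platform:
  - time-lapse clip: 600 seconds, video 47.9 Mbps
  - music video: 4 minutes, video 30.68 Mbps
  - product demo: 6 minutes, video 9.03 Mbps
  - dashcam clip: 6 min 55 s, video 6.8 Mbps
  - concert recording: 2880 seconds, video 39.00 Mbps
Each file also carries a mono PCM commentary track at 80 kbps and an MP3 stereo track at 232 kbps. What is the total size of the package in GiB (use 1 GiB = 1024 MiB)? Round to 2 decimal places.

18.15 GiB

Audio total: 80 + 232 = 312 kbps = 0.312 Mbps.
time-lapse clip: 48.212 Mbps × 600 s = 28927.2 Mb
music video: 30.992 Mbps × 240 s = 7438.1 Mb
product demo: 9.342 Mbps × 360 s = 3363.1 Mb
dashcam clip: 7.112 Mbps × 415 s = 2951.5 Mb
concert recording: 39.312 Mbps × 2880 s = 113218.6 Mb
Total: 155898.4 Mb = 19487.3 MB.
= 18.15 GiB.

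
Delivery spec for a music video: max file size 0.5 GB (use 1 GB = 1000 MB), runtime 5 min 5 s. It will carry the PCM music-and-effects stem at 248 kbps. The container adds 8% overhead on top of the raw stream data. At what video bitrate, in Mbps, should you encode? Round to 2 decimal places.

11.90 Mbps

Budget: 0.5 GB = 4000.0 Mb.
Stream payload after overhead: 4000.0 / 1.08 = 3703.7 Mb.
5 min 5 s = 305 s
Total bitrate budget: 3703.7 Mb / 305 s = 12.143 Mbps.
Audio: 248 kbps = 0.248 Mbps.
Video: 12.143 − 0.248 = 11.895 Mbps.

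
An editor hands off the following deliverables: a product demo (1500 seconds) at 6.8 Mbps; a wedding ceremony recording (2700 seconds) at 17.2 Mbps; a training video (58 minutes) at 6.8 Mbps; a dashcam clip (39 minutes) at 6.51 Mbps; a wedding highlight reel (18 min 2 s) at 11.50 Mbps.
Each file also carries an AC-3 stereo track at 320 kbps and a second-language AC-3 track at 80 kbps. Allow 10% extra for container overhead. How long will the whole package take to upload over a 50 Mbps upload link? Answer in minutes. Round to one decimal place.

41.2 minutes

Audio total: 320 + 80 = 400 kbps = 0.400 Mbps.
product demo: 7.200 Mbps × 1500 s × 1.10 = 11880.0 Mb
wedding ceremony recording: 17.600 Mbps × 2700 s × 1.10 = 52272.0 Mb
training video: 7.200 Mbps × 3480 s × 1.10 = 27561.6 Mb
dashcam clip: 6.910 Mbps × 2340 s × 1.10 = 17786.3 Mb
wedding highlight reel: 11.900 Mbps × 1082 s × 1.10 = 14163.4 Mb
Total: 123663.3 Mb = 15457.9 MB.
At 50 Mbps: 123663.3 / 50 = 2473 s ≈ 41.2 minutes.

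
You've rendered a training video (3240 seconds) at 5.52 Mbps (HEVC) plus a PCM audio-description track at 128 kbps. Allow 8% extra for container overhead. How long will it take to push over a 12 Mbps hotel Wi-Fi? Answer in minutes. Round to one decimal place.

27.4 minutes

Audio: 128 kbps = 0.128 Mbps.
Total bitrate: 5.648 Mbps.
File: 5.648 Mbps × 3240 s = 18299.5 Mb.
With 8% container overhead: ×1.08. → 19763.5 Mb.
At 12 Mbps: 19763.5 / 12 = 1647.0 s ≈ 27.4 minutes.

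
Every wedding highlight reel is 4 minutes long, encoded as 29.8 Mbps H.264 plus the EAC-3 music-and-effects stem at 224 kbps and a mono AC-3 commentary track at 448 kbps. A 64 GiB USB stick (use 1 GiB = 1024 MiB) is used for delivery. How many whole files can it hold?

4 min = 240 s
Audio total: 224 + 448 = 672 kbps = 0.672 Mbps.
Total bitrate: 30.472 Mbps.
Per item: 30.472 Mbps × 240 s = 7,313 Mb = 914.2 MB.
Capacity: 64 GiB = 549,756 Mb; 75.17 items → 75 complete.

75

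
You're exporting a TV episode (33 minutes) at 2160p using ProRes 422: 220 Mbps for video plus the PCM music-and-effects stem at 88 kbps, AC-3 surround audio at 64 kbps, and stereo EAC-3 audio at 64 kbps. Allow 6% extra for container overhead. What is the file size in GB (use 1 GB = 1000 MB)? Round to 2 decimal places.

57.77 GB

33 min = 1980 s
Audio total: 88 + 64 + 64 = 216 kbps = 0.216 Mbps.
Total bitrate: 220 + 0.216 = 220.216 Mbps.
Stream data: 220.216 Mbps × 1980 s = 436027.7 Mb.
With 6% container overhead: ×1.06.
462,189 Mb ÷ 8 = 57,774 MB → 57.77 GB.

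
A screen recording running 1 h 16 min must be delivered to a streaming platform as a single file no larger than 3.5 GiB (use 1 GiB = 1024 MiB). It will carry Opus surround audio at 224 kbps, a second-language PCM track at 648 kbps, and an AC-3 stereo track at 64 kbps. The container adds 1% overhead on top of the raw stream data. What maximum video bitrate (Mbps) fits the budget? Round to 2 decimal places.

Budget: 3.5 GiB = 30064.8 Mb.
Stream payload after overhead: 30064.8 / 1.01 = 29767.1 Mb.
1 h 16 min = 76 min = 4560 s
Total bitrate budget: 29767.1 Mb / 4560 s = 6.528 Mbps.
Audio total: 224 + 648 + 64 = 936 kbps = 0.936 Mbps.
Video: 6.528 − 0.936 = 5.592 Mbps.

5.59 Mbps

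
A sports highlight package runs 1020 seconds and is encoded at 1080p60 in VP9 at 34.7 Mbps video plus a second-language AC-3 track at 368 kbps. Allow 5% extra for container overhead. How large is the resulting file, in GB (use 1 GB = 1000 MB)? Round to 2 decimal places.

4.69 GB

Audio: 368 kbps = 0.368 Mbps.
Total bitrate: 34.7 + 0.368 = 35.068 Mbps.
Stream data: 35.068 Mbps × 1020 s = 35769.4 Mb.
With 5% container overhead: ×1.05.
37,558 Mb ÷ 8 = 4,695 MB → 4.695 GB.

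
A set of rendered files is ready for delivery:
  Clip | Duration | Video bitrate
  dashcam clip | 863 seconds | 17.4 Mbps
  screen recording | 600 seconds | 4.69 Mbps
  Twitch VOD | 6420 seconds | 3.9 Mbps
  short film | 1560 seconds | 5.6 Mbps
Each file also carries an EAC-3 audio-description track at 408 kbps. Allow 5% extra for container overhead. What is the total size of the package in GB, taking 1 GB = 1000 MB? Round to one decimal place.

Audio: 408 kbps = 0.408 Mbps.
dashcam clip: 17.808 Mbps × 863 s × 1.05 = 16136.7 Mb
screen recording: 5.098 Mbps × 600 s × 1.05 = 3211.7 Mb
Twitch VOD: 4.308 Mbps × 6420 s × 1.05 = 29040.2 Mb
short film: 6.008 Mbps × 1560 s × 1.05 = 9841.1 Mb
Total: 58229.8 Mb = 7278.7 MB.
= 7.279 GB.

7.3 GB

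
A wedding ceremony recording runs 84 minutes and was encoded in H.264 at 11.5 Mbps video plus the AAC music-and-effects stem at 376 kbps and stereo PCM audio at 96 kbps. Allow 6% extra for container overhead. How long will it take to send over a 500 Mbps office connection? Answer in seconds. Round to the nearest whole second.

128 seconds

84 min = 5040 s
Audio total: 376 + 96 = 472 kbps = 0.472 Mbps.
Total bitrate: 11.972 Mbps.
File: 11.972 Mbps × 5040 s = 60338.9 Mb.
With 6% container overhead: ×1.06. → 63959.2 Mb.
At 500 Mbps: 63959.2 / 500 = 127.9 s ≈ 128 seconds.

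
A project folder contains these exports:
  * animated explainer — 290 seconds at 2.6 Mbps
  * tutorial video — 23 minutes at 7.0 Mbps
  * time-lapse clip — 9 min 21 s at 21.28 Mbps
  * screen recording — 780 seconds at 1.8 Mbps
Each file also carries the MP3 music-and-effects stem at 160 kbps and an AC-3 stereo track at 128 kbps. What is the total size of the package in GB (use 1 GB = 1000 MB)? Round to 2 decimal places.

3.08 GB

Audio total: 160 + 128 = 288 kbps = 0.288 Mbps.
animated explainer: 2.888 Mbps × 290 s = 837.5 Mb
tutorial video: 7.288 Mbps × 1380 s = 10057.4 Mb
time-lapse clip: 21.568 Mbps × 561 s = 12099.6 Mb
screen recording: 2.088 Mbps × 780 s = 1628.6 Mb
Total: 24623.2 Mb = 3077.9 MB.
= 3.078 GB.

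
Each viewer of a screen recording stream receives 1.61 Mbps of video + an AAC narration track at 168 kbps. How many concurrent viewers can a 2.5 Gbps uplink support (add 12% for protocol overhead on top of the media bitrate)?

1255

Audio: 168 kbps = 0.168 Mbps.
Per-viewer media rate: 1.778 Mbps.
On the wire with 12% overhead: 1.991 Mbps.
2.5 Gbps = 2,500 Mbps; 2,500 / 1.991 = 1255.42 → 1255 viewers.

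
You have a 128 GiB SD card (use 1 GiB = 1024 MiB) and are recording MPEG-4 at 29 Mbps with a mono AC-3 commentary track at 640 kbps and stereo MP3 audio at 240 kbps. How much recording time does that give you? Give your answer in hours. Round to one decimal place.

10.2 hours

Audio total: 640 + 240 = 880 kbps = 0.880 Mbps.
Total bitrate: 29 + 0.880 = 29.880 Mbps.
Capacity: 128 GiB = 1,099,512 Mb.
Recording time: 1,099,512 / 29.880 = 36,798 s ≈ 10.2 hours.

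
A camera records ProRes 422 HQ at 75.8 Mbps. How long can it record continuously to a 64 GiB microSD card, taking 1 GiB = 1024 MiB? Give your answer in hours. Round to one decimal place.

2.0 hours

Capacity: 64 GiB = 549,756 Mb.
Recording time: 549,756 / 75.800 = 7,253 s ≈ 2.01 hours.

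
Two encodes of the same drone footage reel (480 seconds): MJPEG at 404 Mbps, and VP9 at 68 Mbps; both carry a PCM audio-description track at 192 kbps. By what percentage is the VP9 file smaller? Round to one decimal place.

83.1%

Audio: 192 kbps = 0.192 Mbps.
MJPEG: 404.192 Mbps × 480 s = 194012.2 Mb = 24.252 GB.
VP9: 68.192 Mbps × 480 s = 32732.2 Mb = 4.092 GB.
Reduction: (1 − 4.092/24.252) × 100 = 83.13%.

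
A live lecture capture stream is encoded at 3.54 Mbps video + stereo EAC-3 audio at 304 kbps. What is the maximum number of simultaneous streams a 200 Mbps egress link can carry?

52

Audio: 304 kbps = 0.304 Mbps.
Per-viewer media rate: 3.844 Mbps.
200 Mbps = 200.0 Mbps; 200.0 / 3.844 = 52.03 → 52 viewers.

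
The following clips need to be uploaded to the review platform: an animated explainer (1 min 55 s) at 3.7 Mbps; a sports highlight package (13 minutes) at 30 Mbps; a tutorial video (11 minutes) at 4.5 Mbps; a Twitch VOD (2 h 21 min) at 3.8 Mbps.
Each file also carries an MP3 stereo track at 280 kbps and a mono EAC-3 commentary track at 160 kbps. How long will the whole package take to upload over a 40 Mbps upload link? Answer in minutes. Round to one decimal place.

26.4 minutes

Audio total: 280 + 160 = 440 kbps = 0.440 Mbps.
animated explainer: 4.140 Mbps × 115 s = 476.1 Mb
sports highlight package: 30.440 Mbps × 780 s = 23743.2 Mb
tutorial video: 4.940 Mbps × 660 s = 3260.4 Mb
Twitch VOD: 4.240 Mbps × 8460 s = 35870.4 Mb
Total: 63350.1 Mb = 7918.8 MB.
At 40 Mbps: 63350.1 / 40 = 1584 s ≈ 26.4 minutes.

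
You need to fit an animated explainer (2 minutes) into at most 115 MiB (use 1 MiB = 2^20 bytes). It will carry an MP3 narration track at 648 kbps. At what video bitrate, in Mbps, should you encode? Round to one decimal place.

7.4 Mbps

Budget: 115 MiB = 964.7 Mb.
2 min = 120 s
Total bitrate budget: 964.7 Mb / 120 s = 8.039 Mbps.
Audio: 648 kbps = 0.648 Mbps.
Video: 8.039 − 0.648 = 7.391 Mbps.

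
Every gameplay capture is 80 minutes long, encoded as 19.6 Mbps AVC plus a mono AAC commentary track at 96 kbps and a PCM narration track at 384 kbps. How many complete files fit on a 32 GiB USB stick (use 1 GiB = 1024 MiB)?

2

80 min = 4800 s
Audio total: 96 + 384 = 480 kbps = 0.480 Mbps.
Total bitrate: 20.080 Mbps.
Per item: 20.080 Mbps × 4800 s = 96,384 Mb = 12,048 MB.
Capacity: 32 GiB = 274,878 Mb; 2.85 items → 2 complete.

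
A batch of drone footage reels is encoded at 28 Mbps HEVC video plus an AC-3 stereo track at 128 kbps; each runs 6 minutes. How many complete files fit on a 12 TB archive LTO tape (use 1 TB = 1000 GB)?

9480

6 min = 360 s
Audio: 128 kbps = 0.128 Mbps.
Total bitrate: 28.128 Mbps.
Per item: 28.128 Mbps × 360 s = 10,126 Mb = 1,266 MB.
Capacity: 12 TB = 96,000,000 Mb; 9480.47 items → 9480 complete.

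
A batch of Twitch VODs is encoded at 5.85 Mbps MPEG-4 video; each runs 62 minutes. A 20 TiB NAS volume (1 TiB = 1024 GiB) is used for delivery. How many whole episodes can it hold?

62 min = 3720 s
Per item: 5.850 Mbps × 3720 s = 21,762 Mb = 2,720 MB.
Capacity: 20 TiB = 175,921,860 Mb; 8083.90 items → 8083 complete.

8083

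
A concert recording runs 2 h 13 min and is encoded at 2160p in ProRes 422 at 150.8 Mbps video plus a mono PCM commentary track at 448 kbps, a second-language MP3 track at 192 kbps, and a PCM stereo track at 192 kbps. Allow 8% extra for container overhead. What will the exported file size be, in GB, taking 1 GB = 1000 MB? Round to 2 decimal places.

163.35 GB

2 h 13 min = 133 min = 7980 s
Audio total: 448 + 192 + 192 = 832 kbps = 0.832 Mbps.
Total bitrate: 150.8 + 0.832 = 151.632 Mbps.
Stream data: 151.632 Mbps × 7980 s = 1210023.4 Mb.
With 8% container overhead: ×1.08.
1,306,825 Mb ÷ 8 = 163,353 MB → 163.4 GB.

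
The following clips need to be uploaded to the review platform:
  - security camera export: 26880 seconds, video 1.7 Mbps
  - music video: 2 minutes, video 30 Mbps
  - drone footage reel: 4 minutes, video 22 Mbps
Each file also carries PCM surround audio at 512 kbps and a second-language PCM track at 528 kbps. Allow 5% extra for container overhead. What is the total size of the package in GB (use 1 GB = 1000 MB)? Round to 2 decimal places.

10.88 GB

Audio total: 512 + 528 = 1040 kbps = 1.040 Mbps.
security camera export: 2.740 Mbps × 26880 s × 1.05 = 77333.8 Mb
music video: 31.040 Mbps × 120 s × 1.05 = 3911.0 Mb
drone footage reel: 23.040 Mbps × 240 s × 1.05 = 5806.1 Mb
Total: 87050.9 Mb = 10881.4 MB.
= 10.88 GB.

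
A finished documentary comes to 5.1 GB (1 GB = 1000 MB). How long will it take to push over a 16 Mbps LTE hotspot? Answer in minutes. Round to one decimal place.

File: 5.1 GB = 40800.0 Mb.
At 16 Mbps: 40800.0 / 16 = 2550.0 s ≈ 42.5 minutes.

42.5 minutes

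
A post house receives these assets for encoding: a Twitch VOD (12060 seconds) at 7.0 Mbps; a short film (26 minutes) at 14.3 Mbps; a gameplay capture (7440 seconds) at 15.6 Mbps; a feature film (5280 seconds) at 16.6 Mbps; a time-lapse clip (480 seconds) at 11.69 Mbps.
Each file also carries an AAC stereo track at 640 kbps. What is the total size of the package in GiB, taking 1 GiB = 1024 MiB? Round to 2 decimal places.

38.79 GiB

Audio: 640 kbps = 0.640 Mbps.
Twitch VOD: 7.640 Mbps × 12060 s = 92138.4 Mb
short film: 14.940 Mbps × 1560 s = 23306.4 Mb
gameplay capture: 16.240 Mbps × 7440 s = 120825.6 Mb
feature film: 17.240 Mbps × 5280 s = 91027.2 Mb
time-lapse clip: 12.330 Mbps × 480 s = 5918.4 Mb
Total: 333216.0 Mb = 41652.0 MB.
= 38.79 GiB.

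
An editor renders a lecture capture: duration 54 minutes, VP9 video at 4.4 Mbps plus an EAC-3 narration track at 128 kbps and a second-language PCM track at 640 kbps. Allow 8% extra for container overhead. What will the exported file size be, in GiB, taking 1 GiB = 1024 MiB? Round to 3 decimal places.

2.105 GiB

54 min = 3240 s
Audio total: 128 + 640 = 768 kbps = 0.768 Mbps.
Total bitrate: 4.4 + 0.768 = 5.168 Mbps.
Stream data: 5.168 Mbps × 3240 s = 16744.3 Mb.
With 8% container overhead: ×1.08.
18,084 Mb = 2,260,483,200 bytes ÷ 1,073,741,824 = 2.105 GiB.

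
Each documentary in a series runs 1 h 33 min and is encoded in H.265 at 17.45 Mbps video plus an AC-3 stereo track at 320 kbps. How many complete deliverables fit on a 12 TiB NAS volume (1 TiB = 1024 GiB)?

1064

1 h 33 min = 93 min = 5580 s
Audio: 320 kbps = 0.320 Mbps.
Total bitrate: 17.770 Mbps.
Per item: 17.770 Mbps × 5580 s = 99,157 Mb = 12,395 MB.
Capacity: 12 TiB = 105,553,116 Mb; 1064.51 items → 1064 complete.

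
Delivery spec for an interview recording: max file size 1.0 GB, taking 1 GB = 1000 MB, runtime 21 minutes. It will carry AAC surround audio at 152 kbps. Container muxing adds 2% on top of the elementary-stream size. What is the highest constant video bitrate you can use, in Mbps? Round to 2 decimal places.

Budget: 1.0 GB = 8000.0 Mb.
Stream payload after overhead: 8000.0 / 1.02 = 7843.1 Mb.
21 min = 1260 s
Total bitrate budget: 7843.1 Mb / 1260 s = 6.225 Mbps.
Audio: 152 kbps = 0.152 Mbps.
Video: 6.225 − 0.152 = 6.073 Mbps.

6.07 Mbps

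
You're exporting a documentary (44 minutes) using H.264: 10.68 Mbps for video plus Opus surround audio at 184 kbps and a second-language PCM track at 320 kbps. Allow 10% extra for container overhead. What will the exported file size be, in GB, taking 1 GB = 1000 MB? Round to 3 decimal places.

4.060 GB

44 min = 2640 s
Audio total: 184 + 320 = 504 kbps = 0.504 Mbps.
Total bitrate: 10.68 + 0.504 = 11.184 Mbps.
Stream data: 11.184 Mbps × 2640 s = 29525.8 Mb.
With 10% container overhead: ×1.10.
32,478 Mb ÷ 8 = 4,060 MB → 4.060 GB.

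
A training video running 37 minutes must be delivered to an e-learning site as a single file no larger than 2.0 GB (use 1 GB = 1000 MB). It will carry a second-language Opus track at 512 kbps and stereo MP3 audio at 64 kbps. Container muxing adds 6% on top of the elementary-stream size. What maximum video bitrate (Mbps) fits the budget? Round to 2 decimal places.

Budget: 2.0 GB = 16000.0 Mb.
Stream payload after overhead: 16000.0 / 1.06 = 15094.3 Mb.
37 min = 2220 s
Total bitrate budget: 15094.3 Mb / 2220 s = 6.799 Mbps.
Audio total: 512 + 64 = 576 kbps = 0.576 Mbps.
Video: 6.799 − 0.576 = 6.223 Mbps.

6.22 Mbps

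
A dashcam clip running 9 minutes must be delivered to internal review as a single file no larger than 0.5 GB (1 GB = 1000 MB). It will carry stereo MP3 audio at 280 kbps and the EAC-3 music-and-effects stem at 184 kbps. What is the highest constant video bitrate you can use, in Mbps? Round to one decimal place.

Budget: 0.5 GB = 4000.0 Mb.
9 min = 540 s
Total bitrate budget: 4000.0 Mb / 540 s = 7.407 Mbps.
Audio total: 280 + 184 = 464 kbps = 0.464 Mbps.
Video: 7.407 − 0.464 = 6.943 Mbps.

6.9 Mbps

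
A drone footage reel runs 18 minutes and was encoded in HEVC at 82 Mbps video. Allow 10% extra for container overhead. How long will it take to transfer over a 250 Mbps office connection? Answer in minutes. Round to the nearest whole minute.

6 minutes

18 min = 1080 s
File: 82.000 Mbps × 1080 s = 88560.0 Mb.
With 10% container overhead: ×1.10. → 97416.0 Mb.
At 250 Mbps: 97416.0 / 250 = 389.7 s ≈ 6.49 minutes.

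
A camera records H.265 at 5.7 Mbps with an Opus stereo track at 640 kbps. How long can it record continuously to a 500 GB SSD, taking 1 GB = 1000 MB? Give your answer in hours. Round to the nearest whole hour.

175 hours

Audio: 640 kbps = 0.640 Mbps.
Total bitrate: 5.7 + 0.640 = 6.340 Mbps.
Capacity: 500 GB = 4,000,000 Mb.
Recording time: 4,000,000 / 6.340 = 630,915 s ≈ 175 hours.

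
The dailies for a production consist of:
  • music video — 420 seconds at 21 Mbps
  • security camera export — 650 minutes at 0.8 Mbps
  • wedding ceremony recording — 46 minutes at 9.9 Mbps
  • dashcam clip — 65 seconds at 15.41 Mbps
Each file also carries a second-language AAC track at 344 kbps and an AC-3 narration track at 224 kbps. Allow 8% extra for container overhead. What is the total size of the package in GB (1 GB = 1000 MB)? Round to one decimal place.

Audio total: 344 + 224 = 568 kbps = 0.568 Mbps.
music video: 21.568 Mbps × 420 s × 1.08 = 9783.2 Mb
security camera export: 1.368 Mbps × 39000 s × 1.08 = 57620.2 Mb
wedding ceremony recording: 10.468 Mbps × 2760 s × 1.08 = 31203.0 Mb
dashcam clip: 15.978 Mbps × 65 s × 1.08 = 1121.7 Mb
Total: 99728.1 Mb = 12466.0 MB.
= 12.47 GB.

12.5 GB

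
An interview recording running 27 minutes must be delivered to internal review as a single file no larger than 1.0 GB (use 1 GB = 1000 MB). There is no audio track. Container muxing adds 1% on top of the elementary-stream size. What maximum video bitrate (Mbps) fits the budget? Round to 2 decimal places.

Budget: 1.0 GB = 8000.0 Mb.
Stream payload after overhead: 8000.0 / 1.01 = 7920.8 Mb.
27 min = 1620 s
Total bitrate budget: 7920.8 Mb / 1620 s = 4.889 Mbps.

4.89 Mbps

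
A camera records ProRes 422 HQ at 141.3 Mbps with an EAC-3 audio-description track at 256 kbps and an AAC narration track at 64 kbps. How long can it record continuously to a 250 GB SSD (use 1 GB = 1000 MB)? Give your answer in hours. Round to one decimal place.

3.9 hours

Audio total: 256 + 64 = 320 kbps = 0.320 Mbps.
Total bitrate: 141.3 + 0.320 = 141.620 Mbps.
Capacity: 250 GB = 2,000,000 Mb.
Recording time: 2,000,000 / 141.620 = 14,122 s ≈ 3.92 hours.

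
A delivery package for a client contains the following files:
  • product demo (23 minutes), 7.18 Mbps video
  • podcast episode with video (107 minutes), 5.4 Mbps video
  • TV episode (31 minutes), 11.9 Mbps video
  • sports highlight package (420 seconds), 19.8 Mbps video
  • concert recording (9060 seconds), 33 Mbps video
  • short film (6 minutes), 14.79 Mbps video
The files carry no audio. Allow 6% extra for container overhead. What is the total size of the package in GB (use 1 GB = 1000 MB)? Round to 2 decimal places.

50.26 GB

product demo: 7.180 Mbps × 1380 s × 1.06 = 10502.9 Mb
podcast episode with video: 5.400 Mbps × 6420 s × 1.06 = 36748.1 Mb
TV episode: 11.900 Mbps × 1860 s × 1.06 = 23462.0 Mb
sports highlight package: 19.800 Mbps × 420 s × 1.06 = 8815.0 Mb
concert recording: 33.000 Mbps × 9060 s × 1.06 = 316918.8 Mb
short film: 14.790 Mbps × 360 s × 1.06 = 5643.9 Mb
Total: 402090.6 Mb = 50261.3 MB.
= 50.26 GB.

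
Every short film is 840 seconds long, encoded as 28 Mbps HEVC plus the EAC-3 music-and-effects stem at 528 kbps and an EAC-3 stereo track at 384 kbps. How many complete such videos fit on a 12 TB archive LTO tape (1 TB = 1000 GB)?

Audio total: 528 + 384 = 912 kbps = 0.912 Mbps.
Total bitrate: 28.912 Mbps.
Per item: 28.912 Mbps × 840 s = 24,286 Mb = 3,036 MB.
Capacity: 12 TB = 96,000,000 Mb; 3952.88 items → 3952 complete.

3952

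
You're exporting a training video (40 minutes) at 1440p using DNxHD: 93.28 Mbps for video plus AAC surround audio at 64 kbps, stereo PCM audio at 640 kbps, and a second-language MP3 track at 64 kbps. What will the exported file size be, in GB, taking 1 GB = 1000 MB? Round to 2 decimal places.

40 min = 2400 s
Audio total: 64 + 640 + 64 = 768 kbps = 0.768 Mbps.
Total bitrate: 93.28 + 0.768 = 94.048 Mbps.
Stream data: 94.048 Mbps × 2400 s = 225715.2 Mb.
225,715 Mb ÷ 8 = 28,214 MB → 28.21 GB.

28.21 GB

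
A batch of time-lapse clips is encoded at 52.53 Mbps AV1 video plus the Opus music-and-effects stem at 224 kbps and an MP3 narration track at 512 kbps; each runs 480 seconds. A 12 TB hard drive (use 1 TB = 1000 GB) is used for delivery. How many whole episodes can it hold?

Audio total: 224 + 512 = 736 kbps = 0.736 Mbps.
Total bitrate: 53.266 Mbps.
Per item: 53.266 Mbps × 480 s = 25,568 Mb = 3,196 MB.
Capacity: 12 TB = 96,000,000 Mb; 3754.74 items → 3754 complete.

3754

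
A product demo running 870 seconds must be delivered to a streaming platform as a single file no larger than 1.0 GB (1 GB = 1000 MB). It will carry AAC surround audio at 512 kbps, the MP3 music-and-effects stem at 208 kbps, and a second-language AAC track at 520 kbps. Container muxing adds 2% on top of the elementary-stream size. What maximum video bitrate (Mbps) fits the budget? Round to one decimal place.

7.8 Mbps

Budget: 1.0 GB = 8000.0 Mb.
Stream payload after overhead: 8000.0 / 1.02 = 7843.1 Mb.
Total bitrate budget: 7843.1 Mb / 870 s = 9.015 Mbps.
Audio total: 512 + 208 + 520 = 1240 kbps = 1.240 Mbps.
Video: 9.015 − 1.240 = 7.775 Mbps.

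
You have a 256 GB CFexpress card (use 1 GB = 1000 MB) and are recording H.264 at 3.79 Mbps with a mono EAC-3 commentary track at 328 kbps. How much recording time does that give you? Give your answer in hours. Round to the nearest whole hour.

Audio: 328 kbps = 0.328 Mbps.
Total bitrate: 3.79 + 0.328 = 4.118 Mbps.
Capacity: 256 GB = 2,048,000 Mb.
Recording time: 2,048,000 / 4.118 = 497,329 s ≈ 138 hours.

138 hours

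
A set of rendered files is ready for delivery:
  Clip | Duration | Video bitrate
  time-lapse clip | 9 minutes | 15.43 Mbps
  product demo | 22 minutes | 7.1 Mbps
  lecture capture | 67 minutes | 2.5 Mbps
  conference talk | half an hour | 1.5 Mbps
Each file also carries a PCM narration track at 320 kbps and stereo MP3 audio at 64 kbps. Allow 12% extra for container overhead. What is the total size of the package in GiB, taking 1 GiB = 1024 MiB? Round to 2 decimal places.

Audio total: 320 + 64 = 384 kbps = 0.384 Mbps.
time-lapse clip: 15.814 Mbps × 540 s × 1.12 = 9564.3 Mb
product demo: 7.484 Mbps × 1320 s × 1.12 = 11064.3 Mb
lecture capture: 2.884 Mbps × 4020 s × 1.12 = 12984.9 Mb
conference talk: 1.884 Mbps × 1800 s × 1.12 = 3798.1 Mb
Total: 37411.7 Mb = 4676.5 MB.
= 4.355 GiB.

4.36 GiB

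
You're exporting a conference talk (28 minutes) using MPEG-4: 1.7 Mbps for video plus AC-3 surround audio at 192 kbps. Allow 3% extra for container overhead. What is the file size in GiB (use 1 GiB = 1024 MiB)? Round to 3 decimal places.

28 min = 1680 s
Audio: 192 kbps = 0.192 Mbps.
Total bitrate: 1.7 + 0.192 = 1.892 Mbps.
Stream data: 1.892 Mbps × 1680 s = 3178.6 Mb.
With 3% container overhead: ×1.03.
3,274 Mb = 409,239,600 bytes ÷ 1,073,741,824 = 0.3811 GiB.

0.381 GiB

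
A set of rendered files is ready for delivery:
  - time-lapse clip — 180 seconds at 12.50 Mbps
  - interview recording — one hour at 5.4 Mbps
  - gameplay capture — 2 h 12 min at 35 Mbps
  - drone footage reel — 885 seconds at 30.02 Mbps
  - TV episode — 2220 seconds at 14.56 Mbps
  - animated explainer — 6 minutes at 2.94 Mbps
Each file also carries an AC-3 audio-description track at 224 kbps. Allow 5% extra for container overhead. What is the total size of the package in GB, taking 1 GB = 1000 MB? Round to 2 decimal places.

47.54 GB

Audio: 224 kbps = 0.224 Mbps.
time-lapse clip: 12.724 Mbps × 180 s × 1.05 = 2404.8 Mb
interview recording: 5.624 Mbps × 3600 s × 1.05 = 21258.7 Mb
gameplay capture: 35.224 Mbps × 7920 s × 1.05 = 292922.8 Mb
drone footage reel: 30.244 Mbps × 885 s × 1.05 = 28104.2 Mb
TV episode: 14.784 Mbps × 2220 s × 1.05 = 34461.5 Mb
animated explainer: 3.164 Mbps × 360 s × 1.05 = 1196.0 Mb
Total: 380348.1 Mb = 47543.5 MB.
= 47.54 GB.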